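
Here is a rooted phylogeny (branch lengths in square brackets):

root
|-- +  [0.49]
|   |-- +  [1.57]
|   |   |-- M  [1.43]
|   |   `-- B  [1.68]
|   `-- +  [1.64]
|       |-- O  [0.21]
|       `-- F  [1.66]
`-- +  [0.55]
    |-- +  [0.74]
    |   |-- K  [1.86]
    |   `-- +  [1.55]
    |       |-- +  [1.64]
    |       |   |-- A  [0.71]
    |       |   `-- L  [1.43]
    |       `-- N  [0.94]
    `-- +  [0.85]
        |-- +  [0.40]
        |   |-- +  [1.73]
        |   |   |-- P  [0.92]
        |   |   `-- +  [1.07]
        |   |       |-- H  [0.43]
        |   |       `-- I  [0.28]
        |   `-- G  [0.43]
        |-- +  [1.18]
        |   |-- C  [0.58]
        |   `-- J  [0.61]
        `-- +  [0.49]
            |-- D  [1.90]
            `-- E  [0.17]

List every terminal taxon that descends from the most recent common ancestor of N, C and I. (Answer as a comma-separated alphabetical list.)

A, C, D, E, G, H, I, J, K, L, N, P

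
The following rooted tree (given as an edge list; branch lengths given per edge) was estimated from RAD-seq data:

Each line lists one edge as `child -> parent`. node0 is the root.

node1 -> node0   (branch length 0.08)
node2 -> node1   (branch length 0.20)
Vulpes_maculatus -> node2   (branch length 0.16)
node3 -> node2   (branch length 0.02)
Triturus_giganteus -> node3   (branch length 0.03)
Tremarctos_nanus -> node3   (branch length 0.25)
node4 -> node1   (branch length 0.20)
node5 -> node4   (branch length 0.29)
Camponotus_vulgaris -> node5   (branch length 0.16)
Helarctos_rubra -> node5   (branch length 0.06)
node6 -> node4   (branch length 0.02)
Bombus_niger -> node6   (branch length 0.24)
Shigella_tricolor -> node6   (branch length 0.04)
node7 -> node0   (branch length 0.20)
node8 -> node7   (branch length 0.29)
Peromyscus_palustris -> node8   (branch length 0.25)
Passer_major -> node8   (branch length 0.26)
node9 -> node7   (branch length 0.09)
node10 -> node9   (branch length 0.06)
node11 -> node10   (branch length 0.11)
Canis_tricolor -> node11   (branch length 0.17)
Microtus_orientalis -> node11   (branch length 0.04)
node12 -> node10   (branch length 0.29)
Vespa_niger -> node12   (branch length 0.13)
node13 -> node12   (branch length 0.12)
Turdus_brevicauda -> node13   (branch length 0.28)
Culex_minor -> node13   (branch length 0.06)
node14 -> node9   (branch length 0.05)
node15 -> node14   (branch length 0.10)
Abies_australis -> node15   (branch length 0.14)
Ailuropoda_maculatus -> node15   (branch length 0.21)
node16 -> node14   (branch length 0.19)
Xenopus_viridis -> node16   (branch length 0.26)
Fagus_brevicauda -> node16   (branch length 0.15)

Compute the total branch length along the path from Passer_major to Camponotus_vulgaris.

1.48

The path runs Passer_major → … → MRCA → … → Camponotus_vulgaris; the MRCA is the root of the tree.
Branch lengths along that path: 0.26 + 0.29 + 0.20 + 0.08 + 0.20 + 0.29 + 0.16 = 1.48.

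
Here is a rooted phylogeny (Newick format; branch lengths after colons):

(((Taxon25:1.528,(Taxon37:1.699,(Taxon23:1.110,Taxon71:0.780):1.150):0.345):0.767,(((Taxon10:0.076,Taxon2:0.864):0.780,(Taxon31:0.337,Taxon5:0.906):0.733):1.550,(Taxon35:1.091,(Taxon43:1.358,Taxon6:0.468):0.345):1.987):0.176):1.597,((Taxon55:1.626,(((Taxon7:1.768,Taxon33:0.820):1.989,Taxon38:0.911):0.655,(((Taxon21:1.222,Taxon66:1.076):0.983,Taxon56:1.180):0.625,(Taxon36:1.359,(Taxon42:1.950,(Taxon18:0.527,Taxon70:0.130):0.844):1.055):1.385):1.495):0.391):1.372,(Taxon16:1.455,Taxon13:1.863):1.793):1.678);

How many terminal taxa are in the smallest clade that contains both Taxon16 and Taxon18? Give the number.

13

The MRCA of Taxon16 and Taxon18 is the node subtending ((Taxon55,(((Taxon7,Taxon33),Taxon38),(((Taxon21,Taxon66),Taxon56),(Taxon36,(Taxon42,(Taxon18,Taxon70)))))),(Taxon16,Taxon13)).
That clade contains 13 terminal taxa: Taxon13, Taxon16, Taxon18, Taxon21, Taxon33, Taxon36, Taxon38, Taxon42, Taxon55, Taxon56, Taxon66, Taxon7, Taxon70.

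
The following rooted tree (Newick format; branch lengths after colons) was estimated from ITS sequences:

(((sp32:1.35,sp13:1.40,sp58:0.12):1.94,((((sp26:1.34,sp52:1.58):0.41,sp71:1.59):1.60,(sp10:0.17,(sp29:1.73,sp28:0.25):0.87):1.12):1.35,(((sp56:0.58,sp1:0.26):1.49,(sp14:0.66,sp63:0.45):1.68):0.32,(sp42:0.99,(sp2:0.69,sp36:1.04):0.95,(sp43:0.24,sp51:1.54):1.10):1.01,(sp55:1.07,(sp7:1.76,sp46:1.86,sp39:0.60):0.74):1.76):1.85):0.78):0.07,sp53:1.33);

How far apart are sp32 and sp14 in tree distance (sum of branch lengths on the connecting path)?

The path runs sp32 → … → MRCA → … → sp14; the MRCA is the node subtending ((sp32,sp13,sp58),((((sp26,sp52),sp71),(sp10,(sp29,sp28))),(((sp56,sp1),(sp14,sp63)),(sp42,(sp2,sp36),(sp43,sp51)),(sp55,(sp7,sp46,sp39))))).
Branch lengths along that path: 1.35 + 1.94 + 0.78 + 1.85 + 0.32 + 1.68 + 0.66 = 8.58.

8.58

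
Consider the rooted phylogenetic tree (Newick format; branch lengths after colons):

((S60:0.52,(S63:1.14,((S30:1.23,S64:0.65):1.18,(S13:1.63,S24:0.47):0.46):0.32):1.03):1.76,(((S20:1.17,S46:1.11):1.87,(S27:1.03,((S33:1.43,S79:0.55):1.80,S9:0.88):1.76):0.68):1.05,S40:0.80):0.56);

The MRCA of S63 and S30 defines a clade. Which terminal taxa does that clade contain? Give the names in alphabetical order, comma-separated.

S13, S24, S30, S63, S64

Tracing S63: it sits inside (S63,((S30,S64),(S13,S24))).
Tracing S30: it sits inside (S30,S64).
The smallest clade enclosing both is (S63,((S30,S64),(S13,S24))); the answer is its 5 terminal taxa in alphabetical order.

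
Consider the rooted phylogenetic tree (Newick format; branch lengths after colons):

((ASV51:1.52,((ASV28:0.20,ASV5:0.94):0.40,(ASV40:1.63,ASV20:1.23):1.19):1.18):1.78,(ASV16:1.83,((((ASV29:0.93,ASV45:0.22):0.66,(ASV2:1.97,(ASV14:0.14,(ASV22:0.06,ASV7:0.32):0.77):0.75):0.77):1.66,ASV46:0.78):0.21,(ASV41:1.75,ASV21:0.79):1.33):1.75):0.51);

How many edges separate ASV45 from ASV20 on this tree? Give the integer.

10

The MRCA of ASV45 and ASV20 is the root of the tree.
From ASV45 up to that node: 6 branches. From ASV20 up to the same node: 4 branches. Total: 6 + 4 = 10.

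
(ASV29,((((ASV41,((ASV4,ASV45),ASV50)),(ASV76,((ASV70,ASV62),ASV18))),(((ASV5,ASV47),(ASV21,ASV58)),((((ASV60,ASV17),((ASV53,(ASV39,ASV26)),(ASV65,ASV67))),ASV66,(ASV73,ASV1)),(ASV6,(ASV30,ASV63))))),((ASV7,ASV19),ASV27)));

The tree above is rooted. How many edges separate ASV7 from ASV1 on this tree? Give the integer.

9

The MRCA of ASV7 and ASV1 is the node subtending ((((ASV41,((ASV4,ASV45),ASV50)),(ASV76,((ASV70,ASV62),ASV18))),(((ASV5,ASV47),(ASV21,ASV58)),((((ASV60,ASV17),((ASV53,(ASV39,ASV26)),(ASV65,ASV67))),ASV66,(ASV73,ASV1)),(ASV6,(ASV30,ASV63))))),((ASV7,ASV19),ASV27)).
From ASV7 up to that node: 3 branches. From ASV1 up to the same node: 6 branches. Total: 3 + 6 = 9.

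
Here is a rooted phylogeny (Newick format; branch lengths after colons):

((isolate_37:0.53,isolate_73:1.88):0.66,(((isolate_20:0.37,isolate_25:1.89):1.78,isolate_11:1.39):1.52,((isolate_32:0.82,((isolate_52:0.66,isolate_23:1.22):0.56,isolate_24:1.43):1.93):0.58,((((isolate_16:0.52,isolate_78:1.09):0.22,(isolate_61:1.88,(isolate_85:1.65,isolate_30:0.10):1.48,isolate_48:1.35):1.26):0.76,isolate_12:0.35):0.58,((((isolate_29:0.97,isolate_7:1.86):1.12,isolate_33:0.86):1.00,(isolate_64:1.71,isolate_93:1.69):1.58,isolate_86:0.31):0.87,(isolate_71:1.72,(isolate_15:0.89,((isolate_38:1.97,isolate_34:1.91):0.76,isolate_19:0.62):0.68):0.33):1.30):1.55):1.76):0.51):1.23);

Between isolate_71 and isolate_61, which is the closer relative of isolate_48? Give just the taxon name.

isolate_61

The MRCA of isolate_48 and isolate_61 subtends (isolate_61,(isolate_85,isolate_30),isolate_48) (4 taxa).
The MRCA of isolate_48 and isolate_71 subtends ((((isolate_16,isolate_78),(isolate_61,(isolate_85,isolate_30),isolate_48)),isolate_12),((((isolate_29,isolate_7),isolate_33),(isolate_64,isolate_93),isolate_86),(isolate_71,(isolate_15,((isolate_38,isolate_34),isolate_19))))) (18 taxa).
The first is nested inside the second, so isolate_48 shares a more recent common ancestor with isolate_61.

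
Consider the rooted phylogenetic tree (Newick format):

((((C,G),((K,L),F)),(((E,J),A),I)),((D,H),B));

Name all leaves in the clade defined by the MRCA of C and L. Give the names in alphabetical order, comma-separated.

Tracing C: it sits inside (C,G).
Tracing L: it sits inside (K,L).
The smallest clade enclosing both is ((C,G),((K,L),F)); the answer is its 5 terminal taxa in alphabetical order.

C, F, G, K, L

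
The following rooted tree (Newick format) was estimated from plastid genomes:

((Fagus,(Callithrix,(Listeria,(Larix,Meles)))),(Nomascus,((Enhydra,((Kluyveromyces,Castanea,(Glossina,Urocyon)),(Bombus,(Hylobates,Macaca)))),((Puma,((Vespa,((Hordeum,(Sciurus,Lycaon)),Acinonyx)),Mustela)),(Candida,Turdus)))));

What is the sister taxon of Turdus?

Turdus attaches to the tree at the node subtending (Candida,Turdus).
The other lineage descending from that same node — the sister group — is the single tip Candida.

Candida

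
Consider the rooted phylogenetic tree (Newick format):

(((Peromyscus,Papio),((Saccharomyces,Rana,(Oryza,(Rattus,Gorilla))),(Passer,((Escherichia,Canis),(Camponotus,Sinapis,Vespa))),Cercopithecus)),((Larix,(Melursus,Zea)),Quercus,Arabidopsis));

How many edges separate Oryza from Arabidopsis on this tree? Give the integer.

7

The MRCA of Oryza and Arabidopsis is the root of the tree.
From Oryza up to that node: 5 branches. From Arabidopsis up to the same node: 2 branches. Total: 5 + 2 = 7.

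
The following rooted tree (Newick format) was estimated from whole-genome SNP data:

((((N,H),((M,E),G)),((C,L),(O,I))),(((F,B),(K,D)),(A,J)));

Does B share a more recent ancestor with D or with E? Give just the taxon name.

D

The MRCA of B and D subtends ((F,B),(K,D)) (4 taxa).
The MRCA of B and E is the root, subtending the entire tree (15 taxa).
The first is nested inside the second, so B shares a more recent common ancestor with D.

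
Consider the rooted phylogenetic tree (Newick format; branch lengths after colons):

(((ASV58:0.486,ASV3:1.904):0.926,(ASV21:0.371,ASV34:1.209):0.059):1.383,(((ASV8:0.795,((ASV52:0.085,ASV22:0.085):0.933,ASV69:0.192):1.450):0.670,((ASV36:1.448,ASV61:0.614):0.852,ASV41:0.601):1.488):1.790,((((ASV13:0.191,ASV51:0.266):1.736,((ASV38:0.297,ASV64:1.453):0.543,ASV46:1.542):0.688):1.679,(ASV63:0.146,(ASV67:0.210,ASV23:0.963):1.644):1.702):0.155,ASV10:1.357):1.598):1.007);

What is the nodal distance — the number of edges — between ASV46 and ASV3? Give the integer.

9

The MRCA of ASV46 and ASV3 is the root of the tree.
From ASV46 up to that node: 6 branches. From ASV3 up to the same node: 3 branches. Total: 6 + 3 = 9.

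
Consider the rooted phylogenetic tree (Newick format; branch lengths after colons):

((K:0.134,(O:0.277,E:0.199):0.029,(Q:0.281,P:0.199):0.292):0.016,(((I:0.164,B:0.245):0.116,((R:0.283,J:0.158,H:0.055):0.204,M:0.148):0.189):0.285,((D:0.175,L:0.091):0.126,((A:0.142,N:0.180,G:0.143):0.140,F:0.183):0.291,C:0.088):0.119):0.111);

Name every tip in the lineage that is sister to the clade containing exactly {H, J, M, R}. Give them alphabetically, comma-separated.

The clade containing exactly {H, J, M, R} attaches to the tree at the node subtending ((I,B),((R,J,H),M)).
The other lineage descending from that same node — the sister group — is (I,B); its 2 tips in alphabetical order are the answer.

B, I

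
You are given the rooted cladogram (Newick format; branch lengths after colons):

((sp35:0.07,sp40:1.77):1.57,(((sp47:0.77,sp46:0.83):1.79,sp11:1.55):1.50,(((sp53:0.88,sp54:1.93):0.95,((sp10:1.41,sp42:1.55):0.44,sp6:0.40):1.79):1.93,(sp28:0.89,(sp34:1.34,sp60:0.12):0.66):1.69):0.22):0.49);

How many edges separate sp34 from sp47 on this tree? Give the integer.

7

The MRCA of sp34 and sp47 is the node subtending (((sp47,sp46),sp11),(((sp53,sp54),((sp10,sp42),sp6)),(sp28,(sp34,sp60)))).
From sp34 up to that node: 4 branches. From sp47 up to the same node: 3 branches. Total: 4 + 3 = 7.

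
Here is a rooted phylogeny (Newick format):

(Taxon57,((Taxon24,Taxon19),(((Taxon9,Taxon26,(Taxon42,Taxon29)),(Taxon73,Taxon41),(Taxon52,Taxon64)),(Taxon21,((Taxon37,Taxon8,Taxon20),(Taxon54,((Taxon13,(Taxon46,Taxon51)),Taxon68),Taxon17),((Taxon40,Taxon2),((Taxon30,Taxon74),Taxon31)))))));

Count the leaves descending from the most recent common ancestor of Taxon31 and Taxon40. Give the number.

5

The MRCA of Taxon31 and Taxon40 is the node subtending ((Taxon40,Taxon2),((Taxon30,Taxon74),Taxon31)).
That clade contains 5 terminal taxa: Taxon2, Taxon30, Taxon31, Taxon40, Taxon74.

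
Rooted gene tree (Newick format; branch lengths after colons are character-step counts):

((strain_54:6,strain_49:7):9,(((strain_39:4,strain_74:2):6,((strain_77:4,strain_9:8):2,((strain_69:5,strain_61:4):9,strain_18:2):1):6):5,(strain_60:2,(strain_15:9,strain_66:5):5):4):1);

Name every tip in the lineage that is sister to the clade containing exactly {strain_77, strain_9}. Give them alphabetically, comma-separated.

strain_18, strain_61, strain_69

The clade containing exactly {strain_77, strain_9} attaches to the tree at the node subtending ((strain_77,strain_9),((strain_69,strain_61),strain_18)).
The other lineage descending from that same node — the sister group — is ((strain_69,strain_61),strain_18); its 3 tips in alphabetical order are the answer.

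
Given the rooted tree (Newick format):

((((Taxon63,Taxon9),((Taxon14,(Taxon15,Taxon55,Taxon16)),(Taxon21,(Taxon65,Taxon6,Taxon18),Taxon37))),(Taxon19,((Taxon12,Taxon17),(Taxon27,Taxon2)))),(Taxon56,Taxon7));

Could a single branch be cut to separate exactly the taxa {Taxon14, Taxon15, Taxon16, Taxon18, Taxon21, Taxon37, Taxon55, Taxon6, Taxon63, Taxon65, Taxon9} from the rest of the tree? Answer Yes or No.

The most recent common ancestor of these taxa subtends ((Taxon63,Taxon9),((Taxon14,(Taxon15,Taxon55,Taxon16)),(Taxon21,(Taxon65,Taxon6,Taxon18),Taxon37))).
That clade has exactly 11 tips — every listed taxon and nothing else — so the group is monophyletic.

Yes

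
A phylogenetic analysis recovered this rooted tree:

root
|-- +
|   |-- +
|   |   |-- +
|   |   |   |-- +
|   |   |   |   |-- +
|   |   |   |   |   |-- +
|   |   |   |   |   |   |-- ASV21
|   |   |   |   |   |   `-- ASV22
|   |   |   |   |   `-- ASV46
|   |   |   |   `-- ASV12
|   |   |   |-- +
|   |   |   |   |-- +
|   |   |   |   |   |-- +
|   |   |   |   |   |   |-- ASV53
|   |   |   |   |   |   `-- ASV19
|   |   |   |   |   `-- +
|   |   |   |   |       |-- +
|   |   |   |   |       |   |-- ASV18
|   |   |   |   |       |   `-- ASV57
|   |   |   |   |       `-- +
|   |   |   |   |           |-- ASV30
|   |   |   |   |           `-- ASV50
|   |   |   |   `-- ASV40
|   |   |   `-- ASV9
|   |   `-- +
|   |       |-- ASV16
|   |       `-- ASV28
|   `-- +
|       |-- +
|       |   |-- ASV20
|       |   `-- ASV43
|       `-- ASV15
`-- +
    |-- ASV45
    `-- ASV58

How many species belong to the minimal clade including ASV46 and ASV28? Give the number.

14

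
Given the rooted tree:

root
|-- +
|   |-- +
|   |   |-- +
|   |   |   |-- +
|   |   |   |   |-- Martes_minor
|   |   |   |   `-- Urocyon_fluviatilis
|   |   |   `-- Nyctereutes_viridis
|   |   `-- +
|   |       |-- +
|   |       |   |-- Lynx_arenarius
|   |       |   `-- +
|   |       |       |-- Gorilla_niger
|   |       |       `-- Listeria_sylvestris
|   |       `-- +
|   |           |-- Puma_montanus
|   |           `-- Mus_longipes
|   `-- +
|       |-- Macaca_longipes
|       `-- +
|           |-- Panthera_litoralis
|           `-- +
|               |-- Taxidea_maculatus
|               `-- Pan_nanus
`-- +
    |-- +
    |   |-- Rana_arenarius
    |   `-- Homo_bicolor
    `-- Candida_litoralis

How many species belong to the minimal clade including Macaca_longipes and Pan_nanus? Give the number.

4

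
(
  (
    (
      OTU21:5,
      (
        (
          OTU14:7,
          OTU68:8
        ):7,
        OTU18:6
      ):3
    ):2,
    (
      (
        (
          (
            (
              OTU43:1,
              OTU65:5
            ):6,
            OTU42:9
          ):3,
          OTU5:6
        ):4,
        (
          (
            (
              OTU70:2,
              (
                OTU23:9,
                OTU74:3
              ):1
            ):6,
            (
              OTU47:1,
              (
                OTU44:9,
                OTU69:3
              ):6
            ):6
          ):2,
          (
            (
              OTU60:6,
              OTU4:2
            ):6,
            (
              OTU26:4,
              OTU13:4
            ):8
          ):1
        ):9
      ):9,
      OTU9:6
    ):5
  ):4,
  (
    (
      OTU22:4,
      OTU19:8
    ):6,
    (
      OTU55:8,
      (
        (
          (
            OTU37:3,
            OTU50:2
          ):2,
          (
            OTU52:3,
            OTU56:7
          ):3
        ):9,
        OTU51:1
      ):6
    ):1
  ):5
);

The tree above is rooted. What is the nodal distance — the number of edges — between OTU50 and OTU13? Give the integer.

The MRCA of OTU50 and OTU13 is the root of the tree.
From OTU50 up to that node: 6 branches. From OTU13 up to the same node: 7 branches. Total: 6 + 7 = 13.

13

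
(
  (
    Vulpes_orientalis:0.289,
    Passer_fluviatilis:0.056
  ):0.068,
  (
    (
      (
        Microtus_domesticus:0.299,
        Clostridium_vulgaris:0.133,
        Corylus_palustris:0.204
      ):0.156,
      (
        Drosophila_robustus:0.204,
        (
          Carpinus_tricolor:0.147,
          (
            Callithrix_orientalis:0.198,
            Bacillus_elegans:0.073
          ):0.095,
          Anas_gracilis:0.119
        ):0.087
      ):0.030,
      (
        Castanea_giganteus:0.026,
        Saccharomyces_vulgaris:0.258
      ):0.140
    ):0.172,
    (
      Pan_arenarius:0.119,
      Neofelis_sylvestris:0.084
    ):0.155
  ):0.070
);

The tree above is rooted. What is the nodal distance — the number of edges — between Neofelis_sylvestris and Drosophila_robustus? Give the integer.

5

The MRCA of Neofelis_sylvestris and Drosophila_robustus is the node subtending (((Microtus_domesticus,Clostridium_vulgaris,Corylus_palustris),(Drosophila_robustus,(Carpinus_tricolor,(Callithrix_orientalis,Bacillus_elegans),Anas_gracilis)),(Castanea_giganteus,Saccharomyces_vulgaris)),(Pan_arenarius,Neofelis_sylvestris)).
From Neofelis_sylvestris up to that node: 2 branches. From Drosophila_robustus up to the same node: 3 branches. Total: 2 + 3 = 5.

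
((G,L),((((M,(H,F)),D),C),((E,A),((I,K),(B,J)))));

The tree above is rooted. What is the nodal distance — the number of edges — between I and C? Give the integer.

6

The MRCA of I and C is the node subtending ((((M,(H,F)),D),C),((E,A),((I,K),(B,J)))).
From I up to that node: 4 branches. From C up to the same node: 2 branches. Total: 4 + 2 = 6.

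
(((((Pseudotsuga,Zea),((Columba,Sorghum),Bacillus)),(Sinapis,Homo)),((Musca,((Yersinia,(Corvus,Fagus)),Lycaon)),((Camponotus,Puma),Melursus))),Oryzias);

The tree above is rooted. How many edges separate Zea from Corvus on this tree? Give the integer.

The MRCA of Zea and Corvus is the node subtending ((((Pseudotsuga,Zea),((Columba,Sorghum),Bacillus)),(Sinapis,Homo)),((Musca,((Yersinia,(Corvus,Fagus)),Lycaon)),((Camponotus,Puma),Melursus))).
From Zea up to that node: 4 branches. From Corvus up to the same node: 6 branches. Total: 4 + 6 = 10.

10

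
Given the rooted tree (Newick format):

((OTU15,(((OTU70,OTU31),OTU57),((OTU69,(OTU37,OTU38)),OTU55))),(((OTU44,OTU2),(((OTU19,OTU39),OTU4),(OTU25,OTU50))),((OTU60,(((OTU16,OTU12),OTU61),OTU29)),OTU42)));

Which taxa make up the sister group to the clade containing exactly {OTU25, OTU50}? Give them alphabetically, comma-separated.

The clade containing exactly {OTU25, OTU50} attaches to the tree at the node subtending (((OTU19,OTU39),OTU4),(OTU25,OTU50)).
The other lineage descending from that same node — the sister group — is ((OTU19,OTU39),OTU4); its 3 tips in alphabetical order are the answer.

OTU19, OTU39, OTU4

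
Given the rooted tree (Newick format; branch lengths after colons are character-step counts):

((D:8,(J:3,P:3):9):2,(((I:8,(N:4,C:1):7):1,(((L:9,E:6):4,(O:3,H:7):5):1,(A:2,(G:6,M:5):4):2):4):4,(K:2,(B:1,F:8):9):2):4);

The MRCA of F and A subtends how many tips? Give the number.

The MRCA of F and A is the node subtending (((I,(N,C)),(((L,E),(O,H)),(A,(G,M)))),(K,(B,F))).
That clade contains 13 terminal taxa: A, B, C, E, F, G, H, I, K, L, M, N, O.

13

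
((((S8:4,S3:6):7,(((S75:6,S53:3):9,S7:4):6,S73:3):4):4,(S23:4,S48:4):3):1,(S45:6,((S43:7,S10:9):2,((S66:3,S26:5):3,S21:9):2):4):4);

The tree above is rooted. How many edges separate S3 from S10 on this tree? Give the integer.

The MRCA of S3 and S10 is the root of the tree.
From S3 up to that node: 4 branches. From S10 up to the same node: 4 branches. Total: 4 + 4 = 8.

8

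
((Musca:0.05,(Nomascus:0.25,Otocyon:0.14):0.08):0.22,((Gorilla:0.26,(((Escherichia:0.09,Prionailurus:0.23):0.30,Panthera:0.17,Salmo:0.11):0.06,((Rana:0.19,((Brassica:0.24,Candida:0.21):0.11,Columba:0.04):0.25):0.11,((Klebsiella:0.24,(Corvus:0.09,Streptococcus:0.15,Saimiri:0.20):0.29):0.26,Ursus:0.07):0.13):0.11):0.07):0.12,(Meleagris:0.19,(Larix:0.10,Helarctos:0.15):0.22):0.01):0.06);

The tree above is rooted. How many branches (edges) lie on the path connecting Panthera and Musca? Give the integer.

7

The MRCA of Panthera and Musca is the root of the tree.
From Panthera up to that node: 5 branches. From Musca up to the same node: 2 branches. Total: 5 + 2 = 7.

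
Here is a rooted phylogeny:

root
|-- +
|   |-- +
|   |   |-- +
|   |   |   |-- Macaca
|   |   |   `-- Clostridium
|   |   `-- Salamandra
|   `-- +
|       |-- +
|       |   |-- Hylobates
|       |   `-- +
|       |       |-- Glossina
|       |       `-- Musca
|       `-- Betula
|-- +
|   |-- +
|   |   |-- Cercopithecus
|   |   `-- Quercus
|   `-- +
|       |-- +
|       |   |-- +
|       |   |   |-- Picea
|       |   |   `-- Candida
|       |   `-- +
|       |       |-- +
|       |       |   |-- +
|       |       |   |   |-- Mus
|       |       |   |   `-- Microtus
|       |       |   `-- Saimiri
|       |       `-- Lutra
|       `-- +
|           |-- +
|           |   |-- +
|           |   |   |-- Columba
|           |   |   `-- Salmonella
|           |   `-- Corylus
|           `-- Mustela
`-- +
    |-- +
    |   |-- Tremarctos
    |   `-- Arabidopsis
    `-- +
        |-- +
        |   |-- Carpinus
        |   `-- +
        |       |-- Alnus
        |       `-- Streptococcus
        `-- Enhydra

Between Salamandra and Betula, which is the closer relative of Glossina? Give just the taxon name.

Betula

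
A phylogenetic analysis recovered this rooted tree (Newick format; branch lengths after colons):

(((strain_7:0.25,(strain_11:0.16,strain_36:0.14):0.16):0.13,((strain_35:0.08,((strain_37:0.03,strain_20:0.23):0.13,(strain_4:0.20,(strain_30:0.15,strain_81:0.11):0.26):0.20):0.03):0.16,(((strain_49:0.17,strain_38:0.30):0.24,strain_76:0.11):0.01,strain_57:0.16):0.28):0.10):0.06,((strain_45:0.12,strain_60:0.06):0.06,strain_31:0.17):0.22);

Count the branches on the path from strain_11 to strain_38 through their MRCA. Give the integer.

The MRCA of strain_11 and strain_38 is the node subtending ((strain_7,(strain_11,strain_36)),((strain_35,((strain_37,strain_20),(strain_4,(strain_30,strain_81)))),(((strain_49,strain_38),strain_76),strain_57))).
From strain_11 up to that node: 3 branches. From strain_38 up to the same node: 5 branches. Total: 3 + 5 = 8.

8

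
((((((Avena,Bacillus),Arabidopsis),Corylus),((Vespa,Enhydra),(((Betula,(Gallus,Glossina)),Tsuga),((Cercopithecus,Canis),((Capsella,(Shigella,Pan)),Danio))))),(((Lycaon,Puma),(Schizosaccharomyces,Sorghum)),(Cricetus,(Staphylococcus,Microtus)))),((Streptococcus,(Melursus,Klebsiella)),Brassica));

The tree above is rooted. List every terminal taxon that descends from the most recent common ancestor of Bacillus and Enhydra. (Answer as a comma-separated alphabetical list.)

Arabidopsis, Avena, Bacillus, Betula, Canis, Capsella, Cercopithecus, Corylus, Danio, Enhydra, Gallus, Glossina, Pan, Shigella, Tsuga, Vespa

Tracing Bacillus: it sits inside (Avena,Bacillus).
Tracing Enhydra: it sits inside (Vespa,Enhydra).
The smallest clade enclosing both is ((((Avena,Bacillus),Arabidopsis),Corylus),((Vespa,Enhydra),(((Betula,(Gallus,Glossina)),Tsuga),((Cercopithecus,Canis),((Capsella,(Shigella,Pan)),Danio))))); the answer is its 16 terminal taxa in alphabetical order.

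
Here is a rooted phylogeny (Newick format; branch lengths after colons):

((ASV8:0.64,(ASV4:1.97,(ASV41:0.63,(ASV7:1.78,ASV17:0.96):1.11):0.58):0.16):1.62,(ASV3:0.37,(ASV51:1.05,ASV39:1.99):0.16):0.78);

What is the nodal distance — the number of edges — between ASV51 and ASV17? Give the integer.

The MRCA of ASV51 and ASV17 is the root of the tree.
From ASV51 up to that node: 3 branches. From ASV17 up to the same node: 5 branches. Total: 3 + 5 = 8.

8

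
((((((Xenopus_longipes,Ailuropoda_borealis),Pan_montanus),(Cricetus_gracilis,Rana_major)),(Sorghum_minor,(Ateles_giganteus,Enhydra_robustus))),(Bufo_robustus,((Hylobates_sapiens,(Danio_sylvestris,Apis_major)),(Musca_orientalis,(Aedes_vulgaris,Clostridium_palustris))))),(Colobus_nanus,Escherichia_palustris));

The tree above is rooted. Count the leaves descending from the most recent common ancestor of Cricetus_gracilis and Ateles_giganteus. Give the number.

8

The MRCA of Cricetus_gracilis and Ateles_giganteus is the node subtending ((((Xenopus_longipes,Ailuropoda_borealis),Pan_montanus),(Cricetus_gracilis,Rana_major)),(Sorghum_minor,(Ateles_giganteus,Enhydra_robustus))).
That clade contains 8 terminal taxa: Ailuropoda_borealis, Ateles_giganteus, Cricetus_gracilis, Enhydra_robustus, Pan_montanus, Rana_major, Sorghum_minor, Xenopus_longipes.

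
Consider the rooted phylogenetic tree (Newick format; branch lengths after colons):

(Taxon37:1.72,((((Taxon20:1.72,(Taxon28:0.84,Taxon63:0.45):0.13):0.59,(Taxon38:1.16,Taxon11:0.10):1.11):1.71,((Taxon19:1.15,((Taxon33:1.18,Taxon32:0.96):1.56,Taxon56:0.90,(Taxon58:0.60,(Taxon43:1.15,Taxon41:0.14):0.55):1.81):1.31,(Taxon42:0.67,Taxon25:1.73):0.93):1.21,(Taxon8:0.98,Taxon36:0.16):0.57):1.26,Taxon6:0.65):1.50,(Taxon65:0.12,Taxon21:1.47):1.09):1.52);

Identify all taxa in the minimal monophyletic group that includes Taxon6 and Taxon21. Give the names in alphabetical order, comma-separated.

Taxon11, Taxon19, Taxon20, Taxon21, Taxon25, Taxon28, Taxon32, Taxon33, Taxon36, Taxon38, Taxon41, Taxon42, Taxon43, Taxon56, Taxon58, Taxon6, Taxon63, Taxon65, Taxon8

Tracing Taxon6: it sits inside (((Taxon20,(Taxon28,Taxon63)),(Taxon38,Taxon11)),((Taxon19,((Taxon33,Taxon32),Taxon56,(Taxon58,(Taxon43,Taxon41))),(Taxon42,Taxon25)),(Taxon8,Taxon36)),Taxon6).
Tracing Taxon21: it sits inside (Taxon65,Taxon21).
The smallest clade enclosing both is ((((Taxon20,(Taxon28,Taxon63)),(Taxon38,Taxon11)),((Taxon19,((Taxon33,Taxon32),Taxon56,(Taxon58,(Taxon43,Taxon41))),(Taxon42,Taxon25)),(Taxon8,Taxon36)),Taxon6),(Taxon65,Taxon21)); the answer is its 19 terminal taxa in alphabetical order.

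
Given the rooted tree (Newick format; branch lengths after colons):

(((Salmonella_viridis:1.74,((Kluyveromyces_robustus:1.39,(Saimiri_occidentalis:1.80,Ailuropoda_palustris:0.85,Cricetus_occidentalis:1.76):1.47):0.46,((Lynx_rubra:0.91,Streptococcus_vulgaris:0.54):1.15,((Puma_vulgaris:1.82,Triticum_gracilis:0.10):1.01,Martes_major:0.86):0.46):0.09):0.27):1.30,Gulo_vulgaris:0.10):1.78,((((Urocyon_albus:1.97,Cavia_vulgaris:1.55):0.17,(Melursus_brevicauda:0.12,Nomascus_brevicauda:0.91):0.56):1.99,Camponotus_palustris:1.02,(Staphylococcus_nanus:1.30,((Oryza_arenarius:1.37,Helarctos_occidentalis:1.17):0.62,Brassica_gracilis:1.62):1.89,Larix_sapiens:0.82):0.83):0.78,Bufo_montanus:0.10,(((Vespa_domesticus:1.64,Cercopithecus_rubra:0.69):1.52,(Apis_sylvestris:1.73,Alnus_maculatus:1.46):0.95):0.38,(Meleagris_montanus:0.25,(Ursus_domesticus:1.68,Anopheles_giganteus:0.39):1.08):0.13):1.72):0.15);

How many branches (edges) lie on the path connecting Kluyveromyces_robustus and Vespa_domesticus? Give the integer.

The MRCA of Kluyveromyces_robustus and Vespa_domesticus is the root of the tree.
From Kluyveromyces_robustus up to that node: 5 branches. From Vespa_domesticus up to the same node: 5 branches. Total: 5 + 5 = 10.

10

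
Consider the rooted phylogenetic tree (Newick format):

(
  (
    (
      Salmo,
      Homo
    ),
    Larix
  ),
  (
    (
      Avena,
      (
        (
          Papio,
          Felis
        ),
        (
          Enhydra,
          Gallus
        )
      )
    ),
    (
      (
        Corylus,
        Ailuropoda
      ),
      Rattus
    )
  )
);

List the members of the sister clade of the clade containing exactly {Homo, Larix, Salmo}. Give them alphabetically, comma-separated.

Ailuropoda, Avena, Corylus, Enhydra, Felis, Gallus, Papio, Rattus

The clade containing exactly {Homo, Larix, Salmo} attaches directly to the root of the tree.
The other lineage descending from that same node — the sister group — is ((Avena,((Papio,Felis),(Enhydra,Gallus))),((Corylus,Ailuropoda),Rattus)); its 8 tips in alphabetical order are the answer.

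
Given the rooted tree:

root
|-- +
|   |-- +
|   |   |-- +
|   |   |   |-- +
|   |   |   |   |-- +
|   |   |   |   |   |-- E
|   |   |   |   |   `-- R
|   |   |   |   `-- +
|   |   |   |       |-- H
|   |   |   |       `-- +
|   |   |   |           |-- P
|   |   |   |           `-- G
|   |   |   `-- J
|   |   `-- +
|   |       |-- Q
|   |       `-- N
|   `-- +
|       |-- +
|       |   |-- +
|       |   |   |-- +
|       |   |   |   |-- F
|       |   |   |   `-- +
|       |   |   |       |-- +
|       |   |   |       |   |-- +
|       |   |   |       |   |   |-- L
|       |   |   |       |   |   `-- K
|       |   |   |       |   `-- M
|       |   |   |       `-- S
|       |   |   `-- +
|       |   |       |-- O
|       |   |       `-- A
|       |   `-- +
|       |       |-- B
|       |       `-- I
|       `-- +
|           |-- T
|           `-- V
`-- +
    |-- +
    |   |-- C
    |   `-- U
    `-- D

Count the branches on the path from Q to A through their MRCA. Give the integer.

The MRCA of Q and A is the node subtending (((((E,R),(H,(P,G))),J),(Q,N)),((((F,(((L,K),M),S)),(O,A)),(B,I)),(T,V))).
From Q up to that node: 3 branches. From A up to the same node: 5 branches. Total: 3 + 5 = 8.

8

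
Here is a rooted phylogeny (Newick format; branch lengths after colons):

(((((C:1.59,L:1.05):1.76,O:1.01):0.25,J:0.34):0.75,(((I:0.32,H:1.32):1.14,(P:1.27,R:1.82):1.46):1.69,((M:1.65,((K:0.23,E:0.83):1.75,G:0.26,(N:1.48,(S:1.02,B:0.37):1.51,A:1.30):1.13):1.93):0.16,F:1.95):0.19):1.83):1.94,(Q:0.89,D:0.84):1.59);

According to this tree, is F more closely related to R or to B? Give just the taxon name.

B

The MRCA of F and B subtends ((M,((K,E),G,(N,(S,B),A))),F) (9 taxa).
The MRCA of F and R subtends (((I,H),(P,R)),((M,((K,E),G,(N,(S,B),A))),F)) (13 taxa).
The first is nested inside the second, so F shares a more recent common ancestor with B.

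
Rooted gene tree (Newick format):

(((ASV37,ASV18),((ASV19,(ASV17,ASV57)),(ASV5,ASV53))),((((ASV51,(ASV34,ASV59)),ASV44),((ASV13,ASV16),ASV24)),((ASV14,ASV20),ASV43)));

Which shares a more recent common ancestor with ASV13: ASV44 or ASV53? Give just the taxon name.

ASV44

The MRCA of ASV13 and ASV44 subtends (((ASV51,(ASV34,ASV59)),ASV44),((ASV13,ASV16),ASV24)) (7 taxa).
The MRCA of ASV13 and ASV53 is the root, subtending the entire tree (17 taxa).
The first is nested inside the second, so ASV13 shares a more recent common ancestor with ASV44.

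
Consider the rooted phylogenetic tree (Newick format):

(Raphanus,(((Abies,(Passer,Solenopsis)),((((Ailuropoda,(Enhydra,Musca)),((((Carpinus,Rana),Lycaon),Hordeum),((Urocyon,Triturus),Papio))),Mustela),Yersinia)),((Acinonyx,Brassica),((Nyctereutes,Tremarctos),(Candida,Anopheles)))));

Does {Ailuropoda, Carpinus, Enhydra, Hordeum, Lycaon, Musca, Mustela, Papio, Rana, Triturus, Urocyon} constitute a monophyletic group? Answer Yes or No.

The most recent common ancestor of these taxa subtends (((Ailuropoda,(Enhydra,Musca)),((((Carpinus,Rana),Lycaon),Hordeum),((Urocyon,Triturus),Papio))),Mustela).
That clade has exactly 11 tips — every listed taxon and nothing else — so the group is monophyletic.

Yes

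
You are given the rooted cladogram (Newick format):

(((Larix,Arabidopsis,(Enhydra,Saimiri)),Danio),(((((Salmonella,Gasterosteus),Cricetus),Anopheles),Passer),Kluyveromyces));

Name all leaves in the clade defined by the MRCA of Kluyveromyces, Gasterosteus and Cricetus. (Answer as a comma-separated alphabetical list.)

Tracing Kluyveromyces: it sits inside (((((Salmonella,Gasterosteus),Cricetus),Anopheles),Passer),Kluyveromyces).
Tracing Gasterosteus: it sits inside (Salmonella,Gasterosteus).
Tracing Cricetus: it sits inside ((Salmonella,Gasterosteus),Cricetus).
The smallest clade enclosing all 3 is (((((Salmonella,Gasterosteus),Cricetus),Anopheles),Passer),Kluyveromyces); the answer is its 6 terminal taxa in alphabetical order.

Anopheles, Cricetus, Gasterosteus, Kluyveromyces, Passer, Salmonella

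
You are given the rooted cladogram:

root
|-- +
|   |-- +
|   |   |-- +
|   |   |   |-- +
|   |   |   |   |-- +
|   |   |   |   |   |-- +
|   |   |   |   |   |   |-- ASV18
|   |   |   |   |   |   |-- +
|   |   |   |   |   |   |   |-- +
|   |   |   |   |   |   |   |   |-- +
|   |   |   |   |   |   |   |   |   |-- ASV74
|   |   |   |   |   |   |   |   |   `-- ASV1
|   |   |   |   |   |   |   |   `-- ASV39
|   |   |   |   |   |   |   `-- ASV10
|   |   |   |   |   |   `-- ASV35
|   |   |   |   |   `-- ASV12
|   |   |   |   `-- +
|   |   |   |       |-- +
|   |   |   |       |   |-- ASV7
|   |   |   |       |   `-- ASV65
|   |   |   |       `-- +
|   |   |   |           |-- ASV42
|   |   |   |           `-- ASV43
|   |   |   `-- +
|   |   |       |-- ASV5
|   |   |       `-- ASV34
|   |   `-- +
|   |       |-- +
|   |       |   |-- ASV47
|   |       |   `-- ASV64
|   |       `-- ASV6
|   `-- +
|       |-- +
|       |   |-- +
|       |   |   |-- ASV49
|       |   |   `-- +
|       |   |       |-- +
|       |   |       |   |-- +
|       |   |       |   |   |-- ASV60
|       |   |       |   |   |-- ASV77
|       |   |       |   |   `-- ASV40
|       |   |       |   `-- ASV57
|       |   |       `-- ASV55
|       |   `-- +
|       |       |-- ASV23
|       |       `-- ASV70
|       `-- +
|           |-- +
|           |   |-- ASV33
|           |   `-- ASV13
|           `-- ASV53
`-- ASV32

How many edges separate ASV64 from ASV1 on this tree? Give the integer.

11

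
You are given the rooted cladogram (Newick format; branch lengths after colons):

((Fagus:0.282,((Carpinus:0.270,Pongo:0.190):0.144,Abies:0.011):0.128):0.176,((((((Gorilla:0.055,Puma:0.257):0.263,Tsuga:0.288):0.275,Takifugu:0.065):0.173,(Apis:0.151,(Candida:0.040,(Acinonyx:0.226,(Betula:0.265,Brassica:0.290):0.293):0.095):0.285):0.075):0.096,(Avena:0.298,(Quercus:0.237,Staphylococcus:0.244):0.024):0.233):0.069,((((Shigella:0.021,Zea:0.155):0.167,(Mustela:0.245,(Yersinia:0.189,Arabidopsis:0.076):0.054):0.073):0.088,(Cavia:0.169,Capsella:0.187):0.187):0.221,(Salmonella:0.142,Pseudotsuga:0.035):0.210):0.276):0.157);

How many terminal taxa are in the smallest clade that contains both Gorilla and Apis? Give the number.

The MRCA of Gorilla and Apis is the node subtending ((((Gorilla,Puma),Tsuga),Takifugu),(Apis,(Candida,(Acinonyx,(Betula,Brassica))))).
That clade contains 9 terminal taxa: Acinonyx, Apis, Betula, Brassica, Candida, Gorilla, Puma, Takifugu, Tsuga.

9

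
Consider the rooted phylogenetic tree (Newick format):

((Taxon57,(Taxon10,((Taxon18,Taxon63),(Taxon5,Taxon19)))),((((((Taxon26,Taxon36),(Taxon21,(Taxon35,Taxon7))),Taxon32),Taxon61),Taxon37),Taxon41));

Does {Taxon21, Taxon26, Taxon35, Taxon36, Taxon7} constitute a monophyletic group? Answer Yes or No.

The most recent common ancestor of these taxa subtends ((Taxon26,Taxon36),(Taxon21,(Taxon35,Taxon7))).
That clade has exactly 5 tips — every listed taxon and nothing else — so the group is monophyletic.

Yes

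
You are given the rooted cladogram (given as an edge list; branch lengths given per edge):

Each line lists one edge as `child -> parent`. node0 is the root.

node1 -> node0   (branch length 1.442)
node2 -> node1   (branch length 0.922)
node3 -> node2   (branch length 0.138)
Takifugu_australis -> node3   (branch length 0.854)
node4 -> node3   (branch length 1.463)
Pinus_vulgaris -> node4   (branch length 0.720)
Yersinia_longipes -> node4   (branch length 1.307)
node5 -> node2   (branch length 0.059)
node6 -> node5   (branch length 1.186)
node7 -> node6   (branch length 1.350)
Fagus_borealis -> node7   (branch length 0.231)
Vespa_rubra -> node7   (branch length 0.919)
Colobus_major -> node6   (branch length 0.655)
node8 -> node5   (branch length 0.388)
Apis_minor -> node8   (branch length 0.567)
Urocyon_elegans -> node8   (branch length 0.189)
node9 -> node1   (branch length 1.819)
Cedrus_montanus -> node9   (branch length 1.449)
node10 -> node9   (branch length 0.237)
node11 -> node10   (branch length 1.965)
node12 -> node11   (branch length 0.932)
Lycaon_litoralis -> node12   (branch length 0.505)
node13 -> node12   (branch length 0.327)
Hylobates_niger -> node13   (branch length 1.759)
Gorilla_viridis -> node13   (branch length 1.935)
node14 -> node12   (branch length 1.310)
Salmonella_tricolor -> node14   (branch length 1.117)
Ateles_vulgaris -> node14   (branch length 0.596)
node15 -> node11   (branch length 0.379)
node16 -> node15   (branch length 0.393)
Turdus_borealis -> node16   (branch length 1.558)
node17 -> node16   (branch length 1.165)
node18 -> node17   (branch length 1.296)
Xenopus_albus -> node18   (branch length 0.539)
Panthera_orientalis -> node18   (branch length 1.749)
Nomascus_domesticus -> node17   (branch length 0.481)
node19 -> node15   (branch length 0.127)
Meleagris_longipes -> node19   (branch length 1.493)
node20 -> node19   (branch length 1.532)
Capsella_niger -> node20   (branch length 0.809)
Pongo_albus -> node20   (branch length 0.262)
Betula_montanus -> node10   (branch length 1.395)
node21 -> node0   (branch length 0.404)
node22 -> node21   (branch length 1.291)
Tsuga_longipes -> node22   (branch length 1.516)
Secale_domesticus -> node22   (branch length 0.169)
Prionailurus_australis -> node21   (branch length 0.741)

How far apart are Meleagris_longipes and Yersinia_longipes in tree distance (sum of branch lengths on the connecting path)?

9.850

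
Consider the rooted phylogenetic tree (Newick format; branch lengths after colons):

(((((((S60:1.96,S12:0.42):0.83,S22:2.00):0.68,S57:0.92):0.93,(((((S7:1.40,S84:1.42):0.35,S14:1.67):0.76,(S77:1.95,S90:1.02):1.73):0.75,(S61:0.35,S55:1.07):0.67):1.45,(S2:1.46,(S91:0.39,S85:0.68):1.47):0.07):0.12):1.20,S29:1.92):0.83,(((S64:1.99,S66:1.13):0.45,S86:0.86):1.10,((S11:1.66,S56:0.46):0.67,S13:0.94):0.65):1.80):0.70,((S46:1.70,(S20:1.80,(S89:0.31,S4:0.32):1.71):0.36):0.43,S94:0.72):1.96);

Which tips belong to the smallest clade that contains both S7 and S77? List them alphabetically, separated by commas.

S14, S7, S77, S84, S90

Tracing S7: it sits inside (S7,S84).
Tracing S77: it sits inside (S77,S90).
The smallest clade enclosing both is (((S7,S84),S14),(S77,S90)); the answer is its 5 terminal taxa in alphabetical order.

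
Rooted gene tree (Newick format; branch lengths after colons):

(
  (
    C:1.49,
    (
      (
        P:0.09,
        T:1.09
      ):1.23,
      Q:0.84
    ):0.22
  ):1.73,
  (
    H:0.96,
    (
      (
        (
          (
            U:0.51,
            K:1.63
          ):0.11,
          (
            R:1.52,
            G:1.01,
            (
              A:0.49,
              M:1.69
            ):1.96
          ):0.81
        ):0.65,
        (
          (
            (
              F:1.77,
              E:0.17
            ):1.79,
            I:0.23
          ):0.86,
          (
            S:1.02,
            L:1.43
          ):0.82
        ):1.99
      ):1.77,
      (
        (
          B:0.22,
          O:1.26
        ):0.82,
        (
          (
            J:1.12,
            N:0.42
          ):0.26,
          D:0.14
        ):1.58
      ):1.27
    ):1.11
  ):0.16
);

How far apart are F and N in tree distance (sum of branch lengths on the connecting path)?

The path runs F → … → MRCA → … → N; the MRCA is the node subtending ((((U,K),(R,G,(A,M))),(((F,E),I),(S,L))),((B,O),((J,N),D))).
Branch lengths along that path: 1.77 + 1.79 + 0.86 + 1.99 + 1.77 + 1.27 + 1.58 + 0.26 + 0.42 = 11.71.

11.71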